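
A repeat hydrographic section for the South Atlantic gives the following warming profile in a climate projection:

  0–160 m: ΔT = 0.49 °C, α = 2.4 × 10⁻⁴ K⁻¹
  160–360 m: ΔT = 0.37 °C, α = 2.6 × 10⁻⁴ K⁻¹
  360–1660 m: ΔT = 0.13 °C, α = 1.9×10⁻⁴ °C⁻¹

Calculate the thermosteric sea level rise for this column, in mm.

0.49 × 160 × 2.4×10⁻⁴ = 0.018816 m
2.6×10⁻⁴ × 0.37 × 200 = 0.01924 m
360–1660 m: 1.9×10⁻⁴ × 0.13 × 1300 = 0.03211 m
Δh = 0.018816 + 0.01924 + 0.03211 = 0.070166 m ≈ 70.2 mm

70.2 mm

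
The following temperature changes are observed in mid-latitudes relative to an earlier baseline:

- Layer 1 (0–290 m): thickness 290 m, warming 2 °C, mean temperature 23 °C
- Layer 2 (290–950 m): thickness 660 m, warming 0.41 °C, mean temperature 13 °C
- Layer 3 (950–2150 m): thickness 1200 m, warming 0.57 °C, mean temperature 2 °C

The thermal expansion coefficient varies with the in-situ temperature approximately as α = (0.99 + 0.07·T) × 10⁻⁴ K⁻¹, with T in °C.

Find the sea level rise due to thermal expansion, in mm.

Layer 1: α = (0.99 + 0.07×23)×10⁻⁴ = 2.6×10⁻⁴ K⁻¹
Layer 2: α = (0.99 + 0.07×13)×10⁻⁴ = 1.9×10⁻⁴ K⁻¹
Layer 3: α = (0.99 + 0.07×2)×10⁻⁴ = 1.13×10⁻⁴ K⁻¹
0–290 m: 2.6×10⁻⁴ × 2 × 290 = 0.15080 m
Layer 2: 1.9×10⁻⁴ × 0.41 × 660 = 0.051414 m
1.13×10⁻⁴ × 0.57 × 1200 = 0.077292 m
Δh = 0.15080 + 0.051414 + 0.077292 = 0.279506 m ≈ 280 mm

280 mm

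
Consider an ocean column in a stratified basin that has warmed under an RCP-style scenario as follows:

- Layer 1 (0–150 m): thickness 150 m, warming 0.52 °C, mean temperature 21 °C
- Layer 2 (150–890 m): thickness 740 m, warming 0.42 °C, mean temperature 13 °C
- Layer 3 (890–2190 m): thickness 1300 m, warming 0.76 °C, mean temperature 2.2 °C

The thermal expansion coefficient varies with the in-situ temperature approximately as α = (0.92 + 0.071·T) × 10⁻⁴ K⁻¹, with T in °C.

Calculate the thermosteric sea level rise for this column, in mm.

180 mm of thermosteric rise

Layer 1: α = (0.92 + 0.071×21)×10⁻⁴ = 2.411×10⁻⁴ K⁻¹
Layer 2: α = (0.92 + 0.071×13)×10⁻⁴ = 1.843×10⁻⁴ K⁻¹
Layer 3: α = (0.92 + 0.071×2.2)×10⁻⁴ = 1.0762×10⁻⁴ K⁻¹
0–150 m: 0.52 × 2.411×10⁻⁴ × 150 = 0.0188058 m
Layer 2: 1.843×10⁻⁴ × 0.42 × 740 = 0.05728044 m
0.76 × 1300 × 1.0762×10⁻⁴ = 0.10632856 m
Δh = 0.0188058 + 0.05728044 + 0.10632856 = 0.1824148 m ≈ 180 mm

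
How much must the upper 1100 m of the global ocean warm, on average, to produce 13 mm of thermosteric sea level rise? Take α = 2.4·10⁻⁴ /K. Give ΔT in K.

ΔT = Δh/(αH) = 0.013 / (2.4×10⁻⁴ × 1100) ≈ 0.04924 K

ΔT ≈ 0.0492 K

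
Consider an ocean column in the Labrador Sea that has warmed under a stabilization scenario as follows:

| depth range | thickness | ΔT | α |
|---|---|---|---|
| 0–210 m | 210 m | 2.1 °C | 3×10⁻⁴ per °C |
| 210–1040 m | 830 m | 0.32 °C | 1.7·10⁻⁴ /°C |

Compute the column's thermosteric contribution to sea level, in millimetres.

Δh = 177 mm

Layer 1: 210 × 2.1 × 3×10⁻⁴ = 0.13230 m
Layer 2: 1.7×10⁻⁴ × 0.32 × 830 = 0.045152 m
Δh = 0.13230 + 0.045152 = 0.177452 m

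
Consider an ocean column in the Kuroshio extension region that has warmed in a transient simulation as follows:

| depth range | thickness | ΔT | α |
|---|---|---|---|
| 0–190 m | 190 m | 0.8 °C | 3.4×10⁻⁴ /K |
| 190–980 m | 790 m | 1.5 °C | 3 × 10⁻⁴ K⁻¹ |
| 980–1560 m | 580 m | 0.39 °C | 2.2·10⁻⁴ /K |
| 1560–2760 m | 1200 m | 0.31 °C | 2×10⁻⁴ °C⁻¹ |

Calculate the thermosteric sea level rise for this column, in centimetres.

about 53.1 cm

Layer 1: 0.8 × 3.4×10⁻⁴ × 190 = 0.05168 m
Layer 2: 3×10⁻⁴ × 1.5 × 790 = 0.35550 m
Layer 3: 0.39 × 2.2×10⁻⁴ × 580 = 0.049764 m
Layer 4: 1200 × 0.31 × 2×10⁻⁴ = 0.07440 m
Δh = 0.05168 + 0.35550 + 0.049764 + 0.07440 = 0.531344 m ≈ 53.1 cm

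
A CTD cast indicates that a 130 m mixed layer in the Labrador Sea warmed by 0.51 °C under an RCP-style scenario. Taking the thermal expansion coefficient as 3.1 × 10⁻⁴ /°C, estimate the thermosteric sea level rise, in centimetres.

Δh = 2.1 cm

Δh = αΔT·H = 3.1×10⁻⁴ × 0.51 × 130 = 0.020553 m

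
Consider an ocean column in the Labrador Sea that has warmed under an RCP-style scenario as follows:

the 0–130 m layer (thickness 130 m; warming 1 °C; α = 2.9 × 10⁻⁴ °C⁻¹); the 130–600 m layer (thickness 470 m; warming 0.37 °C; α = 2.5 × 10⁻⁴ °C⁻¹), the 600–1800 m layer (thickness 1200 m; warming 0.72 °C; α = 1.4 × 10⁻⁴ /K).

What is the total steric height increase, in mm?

Layer 1: 130 × 2.9×10⁻⁴ × 1 = 0.03770 m
130–600 m: 2.5×10⁻⁴ × 0.37 × 470 = 0.043475 m
600–1800 m: 1.4×10⁻⁴ × 0.72 × 1200 = 0.12096 m
Δh = 0.03770 + 0.043475 + 0.12096 = 0.202135 m

202 mm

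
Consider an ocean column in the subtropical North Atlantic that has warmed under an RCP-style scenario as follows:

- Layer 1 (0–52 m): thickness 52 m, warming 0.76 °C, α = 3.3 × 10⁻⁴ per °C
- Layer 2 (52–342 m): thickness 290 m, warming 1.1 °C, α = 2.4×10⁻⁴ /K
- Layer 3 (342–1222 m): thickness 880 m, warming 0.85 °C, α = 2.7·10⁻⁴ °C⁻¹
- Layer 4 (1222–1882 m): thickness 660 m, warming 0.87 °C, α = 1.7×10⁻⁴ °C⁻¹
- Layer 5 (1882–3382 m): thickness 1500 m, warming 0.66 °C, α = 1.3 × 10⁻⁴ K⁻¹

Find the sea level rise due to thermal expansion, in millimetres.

about 520 mm

Layer 1: 52 × 0.76 × 3.3×10⁻⁴ = 0.0130416 m
1.1 × 290 × 2.4×10⁻⁴ = 0.07656 m
880 × 2.7×10⁻⁴ × 0.85 = 0.20196 m
1222–1882 m: 0.87 × 1.7×10⁻⁴ × 660 = 0.097614 m
1882–3382 m: 1.3×10⁻⁴ × 1500 × 0.66 = 0.12870 m
Δh = 0.0130416 + 0.07656 + 0.20196 + 0.097614 + 0.12870 = 0.5178756 m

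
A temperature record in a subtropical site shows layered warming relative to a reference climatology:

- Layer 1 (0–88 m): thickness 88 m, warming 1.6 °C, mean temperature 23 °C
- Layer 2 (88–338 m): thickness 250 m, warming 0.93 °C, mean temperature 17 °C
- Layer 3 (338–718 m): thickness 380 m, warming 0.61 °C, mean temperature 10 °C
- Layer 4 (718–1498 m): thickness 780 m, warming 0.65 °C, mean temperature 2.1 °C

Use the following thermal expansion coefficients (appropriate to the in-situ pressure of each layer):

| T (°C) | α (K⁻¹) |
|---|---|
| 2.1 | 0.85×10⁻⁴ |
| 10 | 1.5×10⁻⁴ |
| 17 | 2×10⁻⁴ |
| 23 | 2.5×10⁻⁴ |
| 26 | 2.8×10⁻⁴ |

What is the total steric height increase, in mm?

Layer 1 at 23 °C → α = 2.5×10⁻⁴ K⁻¹
Layer 2 at 17 °C → α = 2×10⁻⁴ K⁻¹
Layer 3 at 10 °C → α = 1.5×10⁻⁴ K⁻¹
Layer 4 at 2.1 °C → α = 0.85×10⁻⁴ K⁻¹
1.6 × 2.5×10⁻⁴ × 88 = 0.03520 m
2×10⁻⁴ × 0.93 × 250 = 0.04650 m
338–718 m: 1.5×10⁻⁴ × 380 × 0.61 = 0.03477 m
718–1498 m: 0.85×10⁻⁴ × 780 × 0.65 = 0.043095 m
Δh = 0.03520 + 0.04650 + 0.03477 + 0.043095 = 0.159565 m

Δh ≈ 160 mm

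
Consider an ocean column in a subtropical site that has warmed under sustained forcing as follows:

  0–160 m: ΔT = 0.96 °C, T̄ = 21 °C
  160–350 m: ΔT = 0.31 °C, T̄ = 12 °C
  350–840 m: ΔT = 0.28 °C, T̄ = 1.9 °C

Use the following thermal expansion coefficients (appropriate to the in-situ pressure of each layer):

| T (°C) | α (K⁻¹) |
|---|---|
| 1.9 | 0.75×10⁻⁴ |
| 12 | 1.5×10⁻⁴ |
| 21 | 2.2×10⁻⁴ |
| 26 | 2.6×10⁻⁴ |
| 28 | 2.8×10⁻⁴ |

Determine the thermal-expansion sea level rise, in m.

Layer 1 at 21 °C → α = 2.2×10⁻⁴ K⁻¹
Layer 2 at 12 °C → α = 1.5×10⁻⁴ K⁻¹
Layer 3 at 1.9 °C → α = 0.75×10⁻⁴ K⁻¹
Layer 1: 2.2×10⁻⁴ × 0.96 × 160 = 0.033792 m
Layer 2: 1.5×10⁻⁴ × 190 × 0.31 = 0.008835 m
Layer 3: 0.75×10⁻⁴ × 490 × 0.28 = 0.01029 m
Δh = 0.033792 + 0.008835 + 0.01029 = 0.052917 m ≈ 0.0529 m

Δh ≈ 0.0529 m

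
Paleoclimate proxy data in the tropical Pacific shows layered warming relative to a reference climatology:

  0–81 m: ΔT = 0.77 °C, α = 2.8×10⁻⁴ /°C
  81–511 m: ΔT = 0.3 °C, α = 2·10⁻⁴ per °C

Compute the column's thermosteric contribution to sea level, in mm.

2.8×10⁻⁴ × 81 × 0.77 = 0.0174636 m
Layer 2: 2×10⁻⁴ × 0.3 × 430 = 0.02580 m
Δh = 0.0174636 + 0.02580 = 0.0432636 m

Δh = 43.3 mm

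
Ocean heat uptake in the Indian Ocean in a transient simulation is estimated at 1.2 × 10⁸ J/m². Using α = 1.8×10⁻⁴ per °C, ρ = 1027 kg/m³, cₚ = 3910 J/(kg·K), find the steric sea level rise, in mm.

5.38 mm

Δh = αQ/(ρcₚ) = 1.8×10⁻⁴ × 1.2×10⁸ / (1027 × 3910) ≈ 0.0053791 m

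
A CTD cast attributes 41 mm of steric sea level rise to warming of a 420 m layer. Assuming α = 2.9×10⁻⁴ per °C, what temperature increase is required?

about 0.337 K

ΔT = Δh/(αH) = 0.041 / (2.9×10⁻⁴ × 420) ≈ 0.3366 K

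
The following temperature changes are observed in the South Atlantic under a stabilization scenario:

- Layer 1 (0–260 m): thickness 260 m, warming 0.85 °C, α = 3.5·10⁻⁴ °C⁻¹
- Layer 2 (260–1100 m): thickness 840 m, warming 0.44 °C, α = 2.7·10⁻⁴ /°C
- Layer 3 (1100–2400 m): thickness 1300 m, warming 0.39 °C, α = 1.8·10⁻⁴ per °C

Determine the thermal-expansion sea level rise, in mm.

0.85 × 3.5×10⁻⁴ × 260 = 0.07735 m
840 × 2.7×10⁻⁴ × 0.44 = 0.099792 m
1100–2400 m: 1.8×10⁻⁴ × 0.39 × 1300 = 0.09126 m
Δh = 0.07735 + 0.099792 + 0.09126 = 0.268402 m ≈ 268 mm

268 mm of thermosteric rise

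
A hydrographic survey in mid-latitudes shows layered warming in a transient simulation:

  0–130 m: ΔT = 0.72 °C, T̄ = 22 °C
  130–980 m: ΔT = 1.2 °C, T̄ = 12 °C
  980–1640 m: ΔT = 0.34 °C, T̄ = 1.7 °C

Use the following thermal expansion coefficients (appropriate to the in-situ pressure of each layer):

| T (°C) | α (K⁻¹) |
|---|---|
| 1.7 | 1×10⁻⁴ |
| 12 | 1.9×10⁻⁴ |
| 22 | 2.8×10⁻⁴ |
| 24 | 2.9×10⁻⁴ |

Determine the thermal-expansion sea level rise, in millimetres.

Δh = 240 mm

Layer 1 at 22 °C → α = 2.8×10⁻⁴ K⁻¹
Layer 2 at 12 °C → α = 1.9×10⁻⁴ K⁻¹
Layer 3 at 1.7 °C → α = 1×10⁻⁴ K⁻¹
0–130 m: 130 × 0.72 × 2.8×10⁻⁴ = 0.026208 m
1.9×10⁻⁴ × 850 × 1.2 = 0.19380 m
980–1640 m: 0.34 × 1×10⁻⁴ × 660 = 0.02244 m
Δh = 0.026208 + 0.19380 + 0.02244 = 0.242448 m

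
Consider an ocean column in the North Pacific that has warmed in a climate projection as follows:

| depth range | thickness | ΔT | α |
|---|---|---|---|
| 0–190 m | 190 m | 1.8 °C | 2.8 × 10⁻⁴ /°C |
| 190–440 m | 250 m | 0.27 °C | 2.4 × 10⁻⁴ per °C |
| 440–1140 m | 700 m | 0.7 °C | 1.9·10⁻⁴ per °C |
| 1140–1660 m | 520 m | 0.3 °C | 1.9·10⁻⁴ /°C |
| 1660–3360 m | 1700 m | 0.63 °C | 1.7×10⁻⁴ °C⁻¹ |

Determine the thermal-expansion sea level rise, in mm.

417 mm

Layer 1: 2.8×10⁻⁴ × 1.8 × 190 = 0.09576 m
Layer 2: 250 × 2.4×10⁻⁴ × 0.27 = 0.01620 m
Layer 3: 700 × 0.7 × 1.9×10⁻⁴ = 0.09310 m
Layer 4: 0.3 × 1.9×10⁻⁴ × 520 = 0.02964 m
1.7×10⁻⁴ × 0.63 × 1700 = 0.18207 m
Δh = 0.09576 + 0.01620 + 0.09310 + 0.02964 + 0.18207 = 0.41677 m ≈ 417 mm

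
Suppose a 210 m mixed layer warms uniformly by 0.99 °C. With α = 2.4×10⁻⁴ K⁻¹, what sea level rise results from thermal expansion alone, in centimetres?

Δh = 4.99 cm

Δh = αΔT·H = 2.4×10⁻⁴ × 0.99 × 210 = 0.049896 m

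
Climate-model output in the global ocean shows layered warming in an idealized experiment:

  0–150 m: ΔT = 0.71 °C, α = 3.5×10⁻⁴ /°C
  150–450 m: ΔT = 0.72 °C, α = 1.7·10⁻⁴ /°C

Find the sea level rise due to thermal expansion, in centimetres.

0.71 × 3.5×10⁻⁴ × 150 = 0.037275 m
Layer 2: 300 × 0.72 × 1.7×10⁻⁴ = 0.03672 m
Δh = 0.037275 + 0.03672 = 0.073995 m

7.4 cm of thermosteric rise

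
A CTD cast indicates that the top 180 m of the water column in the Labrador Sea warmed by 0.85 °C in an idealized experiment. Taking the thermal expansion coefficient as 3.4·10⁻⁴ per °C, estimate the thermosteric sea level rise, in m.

Δh = αΔT·H = 3.4×10⁻⁴ × 0.85 × 180 = 0.05202 m

0.0520 m of thermosteric rise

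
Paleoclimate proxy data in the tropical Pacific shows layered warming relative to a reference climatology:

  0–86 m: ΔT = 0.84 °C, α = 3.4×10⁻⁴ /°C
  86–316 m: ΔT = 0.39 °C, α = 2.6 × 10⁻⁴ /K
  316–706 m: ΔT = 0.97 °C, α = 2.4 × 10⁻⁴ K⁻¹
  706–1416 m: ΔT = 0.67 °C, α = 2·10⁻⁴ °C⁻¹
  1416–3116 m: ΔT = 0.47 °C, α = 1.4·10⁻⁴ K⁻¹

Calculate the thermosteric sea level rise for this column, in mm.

Δh ≈ 346 mm

0.84 × 3.4×10⁻⁴ × 86 = 0.0245616 m
86–316 m: 230 × 2.6×10⁻⁴ × 0.39 = 0.023322 m
390 × 2.4×10⁻⁴ × 0.97 = 0.090792 m
706–1416 m: 0.67 × 710 × 2×10⁻⁴ = 0.09514 m
1700 × 1.4×10⁻⁴ × 0.47 = 0.11186 m
Δh = 0.0245616 + 0.023322 + 0.090792 + 0.09514 + 0.11186 = 0.3456756 m ≈ 346 mm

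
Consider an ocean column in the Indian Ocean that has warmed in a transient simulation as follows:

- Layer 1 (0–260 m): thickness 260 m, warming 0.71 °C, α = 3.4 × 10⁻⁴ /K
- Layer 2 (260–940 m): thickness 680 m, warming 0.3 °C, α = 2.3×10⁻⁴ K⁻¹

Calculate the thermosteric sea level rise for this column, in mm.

Δh = 110 mm

0.71 × 260 × 3.4×10⁻⁴ = 0.062764 m
Layer 2: 0.3 × 2.3×10⁻⁴ × 680 = 0.04692 m
Δh = 0.062764 + 0.04692 = 0.109684 m ≈ 110 mm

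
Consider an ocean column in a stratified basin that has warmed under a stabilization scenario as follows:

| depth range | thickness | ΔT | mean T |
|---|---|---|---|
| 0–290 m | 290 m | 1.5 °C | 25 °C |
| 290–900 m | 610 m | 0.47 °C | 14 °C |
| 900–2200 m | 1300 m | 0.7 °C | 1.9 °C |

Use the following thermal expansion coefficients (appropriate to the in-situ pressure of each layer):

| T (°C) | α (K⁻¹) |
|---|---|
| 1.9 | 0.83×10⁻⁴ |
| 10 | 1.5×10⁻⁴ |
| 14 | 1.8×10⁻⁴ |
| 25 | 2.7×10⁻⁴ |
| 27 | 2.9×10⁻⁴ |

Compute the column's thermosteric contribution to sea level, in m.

0.245 m of thermosteric rise

Layer 1 at 25 °C → α = 2.7×10⁻⁴ K⁻¹
Layer 2 at 14 °C → α = 1.8×10⁻⁴ K⁻¹
Layer 3 at 1.9 °C → α = 0.83×10⁻⁴ K⁻¹
0–290 m: 2.7×10⁻⁴ × 290 × 1.5 = 0.11745 m
Layer 2: 610 × 0.47 × 1.8×10⁻⁴ = 0.051606 m
Layer 3: 1300 × 0.83×10⁻⁴ × 0.7 = 0.07553 m
Δh = 0.11745 + 0.051606 + 0.07553 = 0.244586 m ≈ 0.245 m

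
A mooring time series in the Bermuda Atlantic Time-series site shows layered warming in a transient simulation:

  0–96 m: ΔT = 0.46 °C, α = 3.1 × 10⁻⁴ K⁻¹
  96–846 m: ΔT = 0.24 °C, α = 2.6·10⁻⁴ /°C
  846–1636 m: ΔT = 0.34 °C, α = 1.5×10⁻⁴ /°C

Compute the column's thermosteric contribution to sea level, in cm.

10.1 cm of thermosteric rise

0.46 × 96 × 3.1×10⁻⁴ = 0.0136896 m
96–846 m: 2.6×10⁻⁴ × 0.24 × 750 = 0.04680 m
1.5×10⁻⁴ × 0.34 × 790 = 0.04029 m
Δh = 0.0136896 + 0.04680 + 0.04029 = 0.1007796 m ≈ 10.1 cm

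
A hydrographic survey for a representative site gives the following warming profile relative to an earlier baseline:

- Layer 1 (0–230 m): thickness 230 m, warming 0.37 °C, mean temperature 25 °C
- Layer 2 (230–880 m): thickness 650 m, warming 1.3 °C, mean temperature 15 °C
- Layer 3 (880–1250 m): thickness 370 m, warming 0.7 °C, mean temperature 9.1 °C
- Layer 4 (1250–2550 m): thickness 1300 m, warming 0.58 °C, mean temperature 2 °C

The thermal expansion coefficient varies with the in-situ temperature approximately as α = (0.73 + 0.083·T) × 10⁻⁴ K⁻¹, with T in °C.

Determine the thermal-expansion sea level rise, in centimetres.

Δh = 29.7 cm

Layer 1: α = (0.73 + 0.083×25)×10⁻⁴ = 2.805×10⁻⁴ K⁻¹
Layer 2: α = (0.73 + 0.083×15)×10⁻⁴ = 1.975×10⁻⁴ K⁻¹
Layer 3: α = (0.73 + 0.083×9.1)×10⁻⁴ = 1.4853×10⁻⁴ K⁻¹
Layer 4: α = (0.73 + 0.083×2)×10⁻⁴ = 0.896×10⁻⁴ K⁻¹
0–230 m: 230 × 2.805×10⁻⁴ × 0.37 = 0.02387055 m
Layer 2: 1.975×10⁻⁴ × 1.3 × 650 = 0.1668875 m
1.4853×10⁻⁴ × 370 × 0.7 = 0.03846927 m
Layer 4: 1300 × 0.896×10⁻⁴ × 0.58 = 0.0675584 m
Δh = 0.02387055 + 0.1668875 + 0.03846927 + 0.0675584 = 0.29678572 m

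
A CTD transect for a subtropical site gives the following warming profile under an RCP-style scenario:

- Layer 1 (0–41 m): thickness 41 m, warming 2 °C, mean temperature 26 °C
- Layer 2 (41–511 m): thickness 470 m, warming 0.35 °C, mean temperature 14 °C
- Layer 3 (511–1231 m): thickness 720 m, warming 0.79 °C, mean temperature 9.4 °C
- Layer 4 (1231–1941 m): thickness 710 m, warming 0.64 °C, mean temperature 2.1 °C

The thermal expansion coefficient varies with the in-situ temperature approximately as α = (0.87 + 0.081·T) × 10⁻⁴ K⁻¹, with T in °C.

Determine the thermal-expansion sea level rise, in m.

Layer 1: α = (0.87 + 0.081×26)×10⁻⁴ = 2.976×10⁻⁴ K⁻¹
Layer 2: α = (0.87 + 0.081×14)×10⁻⁴ = 2.004×10⁻⁴ K⁻¹
Layer 3: α = (0.87 + 0.081×9.4)×10⁻⁴ = 1.6314×10⁻⁴ K⁻¹
Layer 4: α = (0.87 + 0.081×2.1)×10⁻⁴ = 1.0401×10⁻⁴ K⁻¹
2 × 41 × 2.976×10⁻⁴ = 0.0244032 m
0.35 × 470 × 2.004×10⁻⁴ = 0.0329658 m
511–1231 m: 720 × 0.79 × 1.6314×10⁻⁴ = 0.092794032 m
1231–1941 m: 0.64 × 1.0401×10⁻⁴ × 710 = 0.047262144 m
Δh = 0.0244032 + 0.0329658 + 0.092794032 + 0.047262144 = 0.197425176 m

0.197 m of thermosteric rise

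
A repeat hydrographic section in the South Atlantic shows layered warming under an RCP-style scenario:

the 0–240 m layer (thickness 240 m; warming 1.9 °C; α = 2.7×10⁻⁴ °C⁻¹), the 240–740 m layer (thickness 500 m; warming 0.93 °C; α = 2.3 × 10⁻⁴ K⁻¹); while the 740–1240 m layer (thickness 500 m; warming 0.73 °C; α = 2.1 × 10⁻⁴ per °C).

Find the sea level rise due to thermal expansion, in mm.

240 × 1.9 × 2.7×10⁻⁴ = 0.12312 m
2.3×10⁻⁴ × 500 × 0.93 = 0.10695 m
Layer 3: 500 × 2.1×10⁻⁴ × 0.73 = 0.07665 m
Δh = 0.12312 + 0.10695 + 0.07665 = 0.30672 m

310 mm of thermosteric rise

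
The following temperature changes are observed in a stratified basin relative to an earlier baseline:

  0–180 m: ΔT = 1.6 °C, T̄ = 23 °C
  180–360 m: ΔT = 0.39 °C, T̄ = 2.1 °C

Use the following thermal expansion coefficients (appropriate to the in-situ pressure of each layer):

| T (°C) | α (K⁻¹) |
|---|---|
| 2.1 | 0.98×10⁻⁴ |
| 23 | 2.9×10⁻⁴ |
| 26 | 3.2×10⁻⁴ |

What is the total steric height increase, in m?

Δh ≈ 0.0904 m

Layer 1 at 23 °C → α = 2.9×10⁻⁴ K⁻¹
Layer 2 at 2.1 °C → α = 0.98×10⁻⁴ K⁻¹
180 × 2.9×10⁻⁴ × 1.6 = 0.08352 m
180 × 0.98×10⁻⁴ × 0.39 = 0.0068796 m
Δh = 0.08352 + 0.0068796 = 0.0903996 m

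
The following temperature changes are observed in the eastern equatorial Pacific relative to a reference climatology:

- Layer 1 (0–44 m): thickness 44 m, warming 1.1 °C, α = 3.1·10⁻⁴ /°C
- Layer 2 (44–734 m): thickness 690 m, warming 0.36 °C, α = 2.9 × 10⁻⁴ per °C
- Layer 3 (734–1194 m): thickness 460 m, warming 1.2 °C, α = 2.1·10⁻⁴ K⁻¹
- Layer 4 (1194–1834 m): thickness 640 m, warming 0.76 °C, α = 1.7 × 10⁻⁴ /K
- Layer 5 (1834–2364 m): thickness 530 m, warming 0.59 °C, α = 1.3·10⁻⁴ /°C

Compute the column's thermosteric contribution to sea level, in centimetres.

Layer 1: 3.1×10⁻⁴ × 1.1 × 44 = 0.015004 m
Layer 2: 0.36 × 2.9×10⁻⁴ × 690 = 0.072036 m
2.1×10⁻⁴ × 460 × 1.2 = 0.11592 m
Layer 4: 640 × 0.76 × 1.7×10⁻⁴ = 0.082688 m
1834–2364 m: 1.3×10⁻⁴ × 0.59 × 530 = 0.040651 m
Δh = 0.015004 + 0.072036 + 0.11592 + 0.082688 + 0.040651 = 0.326299 m

32.6 cm of thermosteric rise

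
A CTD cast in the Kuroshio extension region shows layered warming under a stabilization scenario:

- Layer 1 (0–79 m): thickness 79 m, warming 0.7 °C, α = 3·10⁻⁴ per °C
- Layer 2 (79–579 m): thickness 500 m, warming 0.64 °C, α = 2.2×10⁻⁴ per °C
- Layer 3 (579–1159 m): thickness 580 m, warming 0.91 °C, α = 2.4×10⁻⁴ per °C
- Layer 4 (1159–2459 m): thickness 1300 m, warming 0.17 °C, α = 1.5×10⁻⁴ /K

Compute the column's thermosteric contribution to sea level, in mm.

0.7 × 79 × 3×10⁻⁴ = 0.01659 m
Layer 2: 2.2×10⁻⁴ × 0.64 × 500 = 0.07040 m
579–1159 m: 0.91 × 2.4×10⁻⁴ × 580 = 0.126672 m
1159–2459 m: 1300 × 1.5×10⁻⁴ × 0.17 = 0.03315 m
Δh = 0.01659 + 0.07040 + 0.126672 + 0.03315 = 0.246812 m

Δh = 247 mm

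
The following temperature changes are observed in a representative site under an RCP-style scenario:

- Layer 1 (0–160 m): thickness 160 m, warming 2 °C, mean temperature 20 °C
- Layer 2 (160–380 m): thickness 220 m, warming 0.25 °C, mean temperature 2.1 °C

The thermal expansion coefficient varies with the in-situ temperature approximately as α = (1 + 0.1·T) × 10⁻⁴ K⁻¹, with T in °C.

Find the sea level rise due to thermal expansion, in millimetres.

about 103 mm

Layer 1: α = (1 + 0.1×20)×10⁻⁴ = 3×10⁻⁴ K⁻¹
Layer 2: α = (1 + 0.1×2.1)×10⁻⁴ = 1.21×10⁻⁴ K⁻¹
3×10⁻⁴ × 160 × 2 = 0.09600 m
Layer 2: 1.21×10⁻⁴ × 220 × 0.25 = 0.006655 m
Δh = 0.09600 + 0.006655 = 0.102655 m ≈ 103 mm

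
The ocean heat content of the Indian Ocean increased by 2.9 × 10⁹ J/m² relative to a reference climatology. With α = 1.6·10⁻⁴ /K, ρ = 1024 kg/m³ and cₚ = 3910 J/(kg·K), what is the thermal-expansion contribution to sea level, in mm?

116 mm of thermosteric rise

Δh = αQ/(ρcₚ) = 1.6×10⁻⁴ × 2.9×10⁹ / (1024 × 3910) ≈ 0.11589 m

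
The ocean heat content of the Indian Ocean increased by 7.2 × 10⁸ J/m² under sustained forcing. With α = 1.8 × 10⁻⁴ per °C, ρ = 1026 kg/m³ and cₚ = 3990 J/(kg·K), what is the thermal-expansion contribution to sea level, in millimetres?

32 mm

Δh = αQ/(ρcₚ) = 1.8×10⁻⁴ × 7.2×10⁸ / (1026 × 3990) ≈ 0.031658 m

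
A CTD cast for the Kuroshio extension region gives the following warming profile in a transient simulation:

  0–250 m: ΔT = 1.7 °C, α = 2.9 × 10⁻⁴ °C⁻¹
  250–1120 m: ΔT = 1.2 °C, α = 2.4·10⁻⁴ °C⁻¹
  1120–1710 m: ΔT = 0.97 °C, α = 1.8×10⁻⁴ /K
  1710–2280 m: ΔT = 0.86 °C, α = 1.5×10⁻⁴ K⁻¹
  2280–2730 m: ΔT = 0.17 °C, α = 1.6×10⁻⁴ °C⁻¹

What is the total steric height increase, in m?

Layer 1: 250 × 2.9×10⁻⁴ × 1.7 = 0.12325 m
Layer 2: 2.4×10⁻⁴ × 1.2 × 870 = 0.25056 m
1.8×10⁻⁴ × 590 × 0.97 = 0.103014 m
1710–2280 m: 570 × 0.86 × 1.5×10⁻⁴ = 0.07353 m
2280–2730 m: 1.6×10⁻⁴ × 0.17 × 450 = 0.01224 m
Δh = 0.12325 + 0.25056 + 0.103014 + 0.07353 + 0.01224 = 0.562594 m

0.563 m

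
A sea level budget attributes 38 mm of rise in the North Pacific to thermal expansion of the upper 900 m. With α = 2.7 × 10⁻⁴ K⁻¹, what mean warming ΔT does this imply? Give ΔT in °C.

ΔT ≈ 0.16 °C

ΔT = Δh/(αH) = 0.038 / (2.7×10⁻⁴ × 900) ≈ 0.1564 °C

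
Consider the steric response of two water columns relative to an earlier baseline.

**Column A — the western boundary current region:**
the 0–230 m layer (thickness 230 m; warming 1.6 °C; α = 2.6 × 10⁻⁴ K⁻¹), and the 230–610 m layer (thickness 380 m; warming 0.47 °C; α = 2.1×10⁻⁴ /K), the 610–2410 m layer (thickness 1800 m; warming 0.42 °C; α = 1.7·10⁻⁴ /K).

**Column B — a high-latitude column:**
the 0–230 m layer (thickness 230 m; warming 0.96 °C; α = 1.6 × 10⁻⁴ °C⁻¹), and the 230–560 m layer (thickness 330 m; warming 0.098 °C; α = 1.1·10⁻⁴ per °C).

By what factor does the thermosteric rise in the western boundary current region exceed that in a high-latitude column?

≈ 6.73×

A Layer 1: 2.6×10⁻⁴ × 1.6 × 230 = 0.09568 m
A 0.47 × 2.1×10⁻⁴ × 380 = 0.037506 m
A Layer 3: 1.7×10⁻⁴ × 0.42 × 1800 = 0.12852 m
A total: 0.261706 m
B Layer 1: 0.96 × 1.6×10⁻⁴ × 230 = 0.035328 m
B 1.1×10⁻⁴ × 0.098 × 330 = 0.0035574 m
B total: 0.0388854 m
Ratio: 0.261706 / 0.0388854 ≈ 6.730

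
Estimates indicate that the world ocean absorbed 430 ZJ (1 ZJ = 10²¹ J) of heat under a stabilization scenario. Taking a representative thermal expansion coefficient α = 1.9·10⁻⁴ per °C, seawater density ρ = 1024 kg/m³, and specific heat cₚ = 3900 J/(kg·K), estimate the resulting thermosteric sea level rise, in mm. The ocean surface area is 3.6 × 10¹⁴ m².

Per unit area: Q = 430×10²¹ / (3.6×10¹⁴) ≈ 1.194×10⁹ J/m²
Δh = αQ/(ρcₚ) = 1.9×10⁻⁴ × 1.194×10⁹ / (1024 × 3900) ≈ 0.056806 m

57 mm of thermosteric rise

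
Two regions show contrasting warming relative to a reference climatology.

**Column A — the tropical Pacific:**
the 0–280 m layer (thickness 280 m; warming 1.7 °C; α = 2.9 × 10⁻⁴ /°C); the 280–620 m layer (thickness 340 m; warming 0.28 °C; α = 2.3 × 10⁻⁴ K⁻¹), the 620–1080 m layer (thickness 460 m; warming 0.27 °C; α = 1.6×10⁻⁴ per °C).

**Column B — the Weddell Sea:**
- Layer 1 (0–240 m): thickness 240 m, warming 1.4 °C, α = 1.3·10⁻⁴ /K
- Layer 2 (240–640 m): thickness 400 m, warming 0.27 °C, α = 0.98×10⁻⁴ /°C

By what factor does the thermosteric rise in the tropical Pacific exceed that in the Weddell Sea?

A Layer 1: 280 × 1.7 × 2.9×10⁻⁴ = 0.13804 m
A 280–620 m: 340 × 2.3×10⁻⁴ × 0.28 = 0.021896 m
A Layer 3: 460 × 0.27 × 1.6×10⁻⁴ = 0.019872 m
A total: 0.179808 m
B 1.4 × 240 × 1.3×10⁻⁴ = 0.04368 m
B 240–640 m: 0.98×10⁻⁴ × 400 × 0.27 = 0.010584 m
B total: 0.054264 m
Ratio: 0.179808 / 0.054264 ≈ 3.314

a factor of 3.31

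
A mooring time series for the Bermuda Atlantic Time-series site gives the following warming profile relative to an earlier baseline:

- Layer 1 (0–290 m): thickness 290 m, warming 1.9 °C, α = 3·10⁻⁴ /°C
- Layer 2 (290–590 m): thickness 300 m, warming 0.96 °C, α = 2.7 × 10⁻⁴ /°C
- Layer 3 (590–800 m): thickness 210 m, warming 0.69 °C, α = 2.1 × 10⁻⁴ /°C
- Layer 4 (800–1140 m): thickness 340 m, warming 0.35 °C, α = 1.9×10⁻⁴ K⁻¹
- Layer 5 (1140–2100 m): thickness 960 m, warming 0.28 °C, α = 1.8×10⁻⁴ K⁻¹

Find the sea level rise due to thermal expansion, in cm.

Δh ≈ 34 cm

Layer 1: 1.9 × 3×10⁻⁴ × 290 = 0.16530 m
Layer 2: 2.7×10⁻⁴ × 300 × 0.96 = 0.07776 m
0.69 × 2.1×10⁻⁴ × 210 = 0.030429 m
Layer 4: 1.9×10⁻⁴ × 340 × 0.35 = 0.02261 m
0.28 × 1.8×10⁻⁴ × 960 = 0.048384 m
Δh = 0.16530 + 0.07776 + 0.030429 + 0.02261 + 0.048384 = 0.344483 m ≈ 34 cm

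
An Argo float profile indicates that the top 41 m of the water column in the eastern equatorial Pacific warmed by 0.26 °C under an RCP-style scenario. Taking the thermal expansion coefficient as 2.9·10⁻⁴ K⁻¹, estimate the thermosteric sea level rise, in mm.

3.1 mm

Δh = αΔT·H = 2.9×10⁻⁴ × 0.26 × 41 = 0.0030914 m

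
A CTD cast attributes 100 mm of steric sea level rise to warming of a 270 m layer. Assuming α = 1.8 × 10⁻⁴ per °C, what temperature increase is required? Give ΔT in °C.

ΔT = Δh/(αH) = 0.1 / (1.8×10⁻⁴ × 270) ≈ 2.058 °C

2.1 °C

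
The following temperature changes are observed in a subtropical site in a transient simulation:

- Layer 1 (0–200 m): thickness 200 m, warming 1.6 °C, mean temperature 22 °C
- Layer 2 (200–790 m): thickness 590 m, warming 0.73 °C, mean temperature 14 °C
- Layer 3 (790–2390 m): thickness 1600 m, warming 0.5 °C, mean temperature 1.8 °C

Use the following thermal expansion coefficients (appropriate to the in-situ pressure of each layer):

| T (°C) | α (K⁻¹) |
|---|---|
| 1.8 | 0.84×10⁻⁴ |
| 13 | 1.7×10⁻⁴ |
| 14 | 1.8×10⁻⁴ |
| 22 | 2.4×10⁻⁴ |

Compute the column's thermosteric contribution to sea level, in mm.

Layer 1 at 22 °C → α = 2.4×10⁻⁴ K⁻¹
Layer 2 at 14 °C → α = 1.8×10⁻⁴ K⁻¹
Layer 3 at 1.8 °C → α = 0.84×10⁻⁴ K⁻¹
200 × 1.6 × 2.4×10⁻⁴ = 0.07680 m
0.73 × 590 × 1.8×10⁻⁴ = 0.077526 m
Layer 3: 0.84×10⁻⁴ × 0.5 × 1600 = 0.06720 m
Δh = 0.07680 + 0.077526 + 0.06720 = 0.221526 m

about 222 mm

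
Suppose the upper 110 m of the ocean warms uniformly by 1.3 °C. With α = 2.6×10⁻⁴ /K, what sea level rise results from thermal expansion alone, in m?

0.0372 m

Δh = αΔT·H = 2.6×10⁻⁴ × 1.3 × 110 = 0.03718 m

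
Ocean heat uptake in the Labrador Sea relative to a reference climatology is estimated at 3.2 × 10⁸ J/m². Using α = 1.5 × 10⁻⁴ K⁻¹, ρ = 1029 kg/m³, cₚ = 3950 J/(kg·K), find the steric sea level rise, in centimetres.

Δh = 1.2 cm

Δh = αQ/(ρcₚ) = 1.5×10⁻⁴ × 3.2×10⁸ / (1029 × 3950) ≈ 0.011809 m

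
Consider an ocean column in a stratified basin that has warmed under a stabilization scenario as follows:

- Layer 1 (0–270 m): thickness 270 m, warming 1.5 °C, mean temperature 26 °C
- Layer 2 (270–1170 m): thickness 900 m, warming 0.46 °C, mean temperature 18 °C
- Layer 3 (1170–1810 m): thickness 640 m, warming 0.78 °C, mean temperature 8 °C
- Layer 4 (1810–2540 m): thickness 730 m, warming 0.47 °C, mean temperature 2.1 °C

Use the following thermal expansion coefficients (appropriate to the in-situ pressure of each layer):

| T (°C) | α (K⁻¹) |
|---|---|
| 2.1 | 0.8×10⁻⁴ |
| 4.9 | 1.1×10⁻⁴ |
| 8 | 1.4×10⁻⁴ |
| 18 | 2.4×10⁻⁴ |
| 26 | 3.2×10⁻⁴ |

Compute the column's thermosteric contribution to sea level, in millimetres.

Layer 1 at 26 °C → α = 3.2×10⁻⁴ K⁻¹
Layer 2 at 18 °C → α = 2.4×10⁻⁴ K⁻¹
Layer 3 at 8 °C → α = 1.4×10⁻⁴ K⁻¹
Layer 4 at 2.1 °C → α = 0.8×10⁻⁴ K⁻¹
0–270 m: 3.2×10⁻⁴ × 270 × 1.5 = 0.12960 m
270–1170 m: 2.4×10⁻⁴ × 900 × 0.46 = 0.09936 m
1170–1810 m: 1.4×10⁻⁴ × 640 × 0.78 = 0.069888 m
Layer 4: 0.8×10⁻⁴ × 0.47 × 730 = 0.027448 m
Δh = 0.12960 + 0.09936 + 0.069888 + 0.027448 = 0.326296 m

Δh = 326 mm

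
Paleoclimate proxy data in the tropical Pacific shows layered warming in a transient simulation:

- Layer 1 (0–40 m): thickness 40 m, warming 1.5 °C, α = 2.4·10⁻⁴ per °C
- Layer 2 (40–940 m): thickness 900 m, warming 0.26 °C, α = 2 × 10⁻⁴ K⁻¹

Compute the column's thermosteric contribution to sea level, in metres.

1.5 × 40 × 2.4×10⁻⁴ = 0.01440 m
40–940 m: 900 × 0.26 × 2×10⁻⁴ = 0.04680 m
Δh = 0.01440 + 0.04680 = 0.06120 m ≈ 0.0612 m

Δh = 0.0612 m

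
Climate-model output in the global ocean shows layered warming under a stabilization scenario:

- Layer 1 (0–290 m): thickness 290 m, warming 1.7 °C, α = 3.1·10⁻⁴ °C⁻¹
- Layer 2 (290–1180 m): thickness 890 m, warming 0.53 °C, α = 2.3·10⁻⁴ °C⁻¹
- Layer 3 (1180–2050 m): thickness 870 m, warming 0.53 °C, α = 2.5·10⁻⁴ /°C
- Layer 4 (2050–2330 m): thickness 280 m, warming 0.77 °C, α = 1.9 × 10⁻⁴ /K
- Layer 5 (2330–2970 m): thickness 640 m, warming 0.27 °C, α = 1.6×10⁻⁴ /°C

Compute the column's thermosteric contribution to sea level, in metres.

Δh ≈ 0.445 m

Layer 1: 1.7 × 290 × 3.1×10⁻⁴ = 0.15283 m
290–1180 m: 0.53 × 2.3×10⁻⁴ × 890 = 0.108491 m
1180–2050 m: 870 × 0.53 × 2.5×10⁻⁴ = 0.115275 m
Layer 4: 1.9×10⁻⁴ × 280 × 0.77 = 0.040964 m
Layer 5: 0.27 × 1.6×10⁻⁴ × 640 = 0.027648 m
Δh = 0.15283 + 0.108491 + 0.115275 + 0.040964 + 0.027648 = 0.445208 m ≈ 0.445 m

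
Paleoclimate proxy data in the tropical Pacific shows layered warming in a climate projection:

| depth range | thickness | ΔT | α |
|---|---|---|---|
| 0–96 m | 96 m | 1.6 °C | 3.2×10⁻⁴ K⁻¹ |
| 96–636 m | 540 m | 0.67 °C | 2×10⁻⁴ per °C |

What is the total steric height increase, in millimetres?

Δh = 122 mm

1.6 × 96 × 3.2×10⁻⁴ = 0.049152 m
96–636 m: 540 × 2×10⁻⁴ × 0.67 = 0.07236 m
Δh = 0.049152 + 0.07236 = 0.121512 m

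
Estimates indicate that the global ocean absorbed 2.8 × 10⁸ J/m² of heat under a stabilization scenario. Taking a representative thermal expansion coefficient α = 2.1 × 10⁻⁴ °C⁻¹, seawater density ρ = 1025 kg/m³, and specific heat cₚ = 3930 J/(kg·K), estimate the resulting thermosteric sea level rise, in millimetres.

Δh = αQ/(ρcₚ) = 2.1×10⁻⁴ × 2.8×10⁸ / (1025 × 3930) ≈ 0.014597 m

14.6 mm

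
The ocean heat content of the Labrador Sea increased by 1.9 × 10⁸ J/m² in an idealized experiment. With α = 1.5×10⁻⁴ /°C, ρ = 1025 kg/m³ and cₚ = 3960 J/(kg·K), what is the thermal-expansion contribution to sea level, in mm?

about 7.02 mm

Δh = αQ/(ρcₚ) = 1.5×10⁻⁴ × 1.9×10⁸ / (1025 × 3960) ≈ 0.0070214 m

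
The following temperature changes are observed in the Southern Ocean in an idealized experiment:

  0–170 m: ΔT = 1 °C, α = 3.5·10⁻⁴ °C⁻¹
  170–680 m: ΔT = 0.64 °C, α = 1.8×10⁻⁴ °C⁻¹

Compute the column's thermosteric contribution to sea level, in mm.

Δh = 118 mm

Layer 1: 3.5×10⁻⁴ × 170 × 1 = 0.05950 m
Layer 2: 510 × 0.64 × 1.8×10⁻⁴ = 0.058752 m
Δh = 0.05950 + 0.058752 = 0.118252 m ≈ 118 mm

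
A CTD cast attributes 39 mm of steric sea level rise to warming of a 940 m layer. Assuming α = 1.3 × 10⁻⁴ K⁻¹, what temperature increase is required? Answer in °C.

ΔT = Δh/(αH) = 0.039 / (1.3×10⁻⁴ × 940) ≈ 0.3191 °C

ΔT ≈ 0.319 °C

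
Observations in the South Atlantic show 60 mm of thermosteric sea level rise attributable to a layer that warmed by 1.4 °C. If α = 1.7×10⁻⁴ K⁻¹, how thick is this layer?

H = Δh/(αΔT) = 0.06 / (1.7×10⁻⁴ × 1.4) ≈ 252.1 m

H ≈ 250 m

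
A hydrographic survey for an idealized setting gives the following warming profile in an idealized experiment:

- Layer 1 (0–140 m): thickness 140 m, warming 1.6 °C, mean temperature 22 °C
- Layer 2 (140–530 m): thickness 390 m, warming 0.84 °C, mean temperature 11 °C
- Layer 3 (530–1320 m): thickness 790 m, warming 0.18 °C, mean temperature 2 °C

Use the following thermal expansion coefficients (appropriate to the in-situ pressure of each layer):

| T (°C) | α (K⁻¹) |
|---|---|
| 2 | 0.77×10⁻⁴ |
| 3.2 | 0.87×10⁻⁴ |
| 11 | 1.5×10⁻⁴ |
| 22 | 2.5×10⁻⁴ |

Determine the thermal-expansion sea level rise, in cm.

about 11.6 cm

Layer 1 at 22 °C → α = 2.5×10⁻⁴ K⁻¹
Layer 2 at 11 °C → α = 1.5×10⁻⁴ K⁻¹
Layer 3 at 2 °C → α = 0.77×10⁻⁴ K⁻¹
0–140 m: 1.6 × 2.5×10⁻⁴ × 140 = 0.05600 m
140–530 m: 390 × 1.5×10⁻⁴ × 0.84 = 0.04914 m
Layer 3: 790 × 0.77×10⁻⁴ × 0.18 = 0.0109494 m
Δh = 0.05600 + 0.04914 + 0.0109494 = 0.1160894 m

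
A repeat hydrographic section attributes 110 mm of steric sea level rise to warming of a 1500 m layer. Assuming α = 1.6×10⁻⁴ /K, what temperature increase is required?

ΔT = Δh/(αH) = 0.11 / (1.6×10⁻⁴ × 1500) ≈ 0.4583 K

about 0.458 K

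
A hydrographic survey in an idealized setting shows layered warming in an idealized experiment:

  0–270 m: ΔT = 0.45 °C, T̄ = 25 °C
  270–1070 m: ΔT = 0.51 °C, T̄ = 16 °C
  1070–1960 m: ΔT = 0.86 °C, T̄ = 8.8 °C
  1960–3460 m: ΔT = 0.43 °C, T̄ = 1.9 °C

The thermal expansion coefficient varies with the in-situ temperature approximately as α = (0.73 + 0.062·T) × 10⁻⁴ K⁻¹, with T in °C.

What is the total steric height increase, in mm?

about 250 mm

Layer 1: α = (0.73 + 0.062×25)×10⁻⁴ = 2.28×10⁻⁴ K⁻¹
Layer 2: α = (0.73 + 0.062×16)×10⁻⁴ = 1.722×10⁻⁴ K⁻¹
Layer 3: α = (0.73 + 0.062×8.8)×10⁻⁴ = 1.2756×10⁻⁴ K⁻¹
Layer 4: α = (0.73 + 0.062×1.9)×10⁻⁴ = 0.8478×10⁻⁴ K⁻¹
Layer 1: 270 × 2.28×10⁻⁴ × 0.45 = 0.027702 m
Layer 2: 0.51 × 800 × 1.722×10⁻⁴ = 0.0702576 m
1070–1960 m: 1.2756×10⁻⁴ × 0.86 × 890 = 0.097634424 m
Layer 4: 1500 × 0.8478×10⁻⁴ × 0.43 = 0.0546831 m
Δh = 0.027702 + 0.0702576 + 0.097634424 + 0.0546831 = 0.250277124 m ≈ 250 mm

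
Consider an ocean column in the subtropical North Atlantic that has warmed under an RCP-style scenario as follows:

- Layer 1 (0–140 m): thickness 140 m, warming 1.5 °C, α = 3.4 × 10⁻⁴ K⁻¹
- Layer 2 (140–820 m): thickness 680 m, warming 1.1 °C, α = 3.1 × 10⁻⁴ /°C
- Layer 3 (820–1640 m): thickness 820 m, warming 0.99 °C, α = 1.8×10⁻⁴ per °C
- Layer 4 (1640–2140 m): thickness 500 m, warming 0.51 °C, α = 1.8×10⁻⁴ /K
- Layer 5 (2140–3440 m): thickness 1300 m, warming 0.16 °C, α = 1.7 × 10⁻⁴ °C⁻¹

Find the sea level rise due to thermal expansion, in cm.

Δh ≈ 53 cm

0–140 m: 140 × 3.4×10⁻⁴ × 1.5 = 0.07140 m
140–820 m: 1.1 × 680 × 3.1×10⁻⁴ = 0.23188 m
Layer 3: 820 × 1.8×10⁻⁴ × 0.99 = 0.146124 m
0.51 × 500 × 1.8×10⁻⁴ = 0.04590 m
1300 × 1.7×10⁻⁴ × 0.16 = 0.03536 m
Δh = 0.07140 + 0.23188 + 0.146124 + 0.04590 + 0.03536 = 0.530664 m ≈ 53 cm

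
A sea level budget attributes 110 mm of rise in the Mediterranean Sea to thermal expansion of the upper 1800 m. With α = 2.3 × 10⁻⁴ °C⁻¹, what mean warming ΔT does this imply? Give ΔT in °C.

0.266 °C

ΔT = Δh/(αH) = 0.11 / (2.3×10⁻⁴ × 1800) ≈ 0.2657 °C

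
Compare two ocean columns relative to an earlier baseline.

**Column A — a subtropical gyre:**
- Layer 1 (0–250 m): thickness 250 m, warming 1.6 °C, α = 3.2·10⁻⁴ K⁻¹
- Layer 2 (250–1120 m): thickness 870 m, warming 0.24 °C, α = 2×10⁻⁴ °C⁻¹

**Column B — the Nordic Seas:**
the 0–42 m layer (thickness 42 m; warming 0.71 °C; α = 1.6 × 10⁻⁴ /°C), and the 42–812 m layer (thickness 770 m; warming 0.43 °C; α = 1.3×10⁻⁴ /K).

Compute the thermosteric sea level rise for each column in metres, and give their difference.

Δh_A ≈ 0.17 m, Δh_B ≈ 0.048 m; difference ≈ 0.12 m

A 1.6 × 3.2×10⁻⁴ × 250 = 0.12800 m
A 250–1120 m: 2×10⁻⁴ × 0.24 × 870 = 0.04176 m
A total: 0.16976 m
B 42 × 1.6×10⁻⁴ × 0.71 = 0.0047712 m
B 1.3×10⁻⁴ × 770 × 0.43 = 0.043043 m
B total: 0.0478142 m
Difference: 0.16976 − 0.0478142 = 0.1219458 m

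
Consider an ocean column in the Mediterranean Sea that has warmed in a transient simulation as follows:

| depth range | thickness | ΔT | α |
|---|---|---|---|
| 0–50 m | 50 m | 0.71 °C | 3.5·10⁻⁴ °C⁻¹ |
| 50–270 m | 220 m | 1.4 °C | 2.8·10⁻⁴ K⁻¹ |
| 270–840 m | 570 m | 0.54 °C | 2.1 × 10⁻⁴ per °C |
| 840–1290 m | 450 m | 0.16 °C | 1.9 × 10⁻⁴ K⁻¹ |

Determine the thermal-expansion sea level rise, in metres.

50 × 0.71 × 3.5×10⁻⁴ = 0.012425 m
Layer 2: 2.8×10⁻⁴ × 220 × 1.4 = 0.08624 m
Layer 3: 570 × 2.1×10⁻⁴ × 0.54 = 0.064638 m
450 × 0.16 × 1.9×10⁻⁴ = 0.01368 m
Δh = 0.012425 + 0.08624 + 0.064638 + 0.01368 = 0.176983 m ≈ 0.18 m

0.18 m of thermosteric rise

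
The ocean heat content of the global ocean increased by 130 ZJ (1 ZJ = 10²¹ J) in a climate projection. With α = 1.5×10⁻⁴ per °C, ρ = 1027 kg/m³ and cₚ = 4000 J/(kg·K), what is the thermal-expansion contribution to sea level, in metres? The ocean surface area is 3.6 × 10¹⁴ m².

about 0.0132 m

Per unit area: Q = 130×10²¹ / (3.6×10¹⁴) ≈ 3.611×10⁸ J/m²
Δh = αQ/(ρcₚ) = 1.5×10⁻⁴ × 3.611×10⁸ / (1027 × 4000) ≈ 0.013185 m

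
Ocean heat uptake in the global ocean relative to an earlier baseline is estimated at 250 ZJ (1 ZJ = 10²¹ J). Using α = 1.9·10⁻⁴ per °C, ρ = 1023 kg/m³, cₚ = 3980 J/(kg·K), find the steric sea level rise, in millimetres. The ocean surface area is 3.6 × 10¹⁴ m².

Δh ≈ 32.4 mm

Per unit area: Q = 250×10²¹ / (3.6×10¹⁴) ≈ 6.944×10⁸ J/m²
Δh = αQ/(ρcₚ) = 1.9×10⁻⁴ × 6.944×10⁸ / (1023 × 3980) ≈ 0.032404 m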